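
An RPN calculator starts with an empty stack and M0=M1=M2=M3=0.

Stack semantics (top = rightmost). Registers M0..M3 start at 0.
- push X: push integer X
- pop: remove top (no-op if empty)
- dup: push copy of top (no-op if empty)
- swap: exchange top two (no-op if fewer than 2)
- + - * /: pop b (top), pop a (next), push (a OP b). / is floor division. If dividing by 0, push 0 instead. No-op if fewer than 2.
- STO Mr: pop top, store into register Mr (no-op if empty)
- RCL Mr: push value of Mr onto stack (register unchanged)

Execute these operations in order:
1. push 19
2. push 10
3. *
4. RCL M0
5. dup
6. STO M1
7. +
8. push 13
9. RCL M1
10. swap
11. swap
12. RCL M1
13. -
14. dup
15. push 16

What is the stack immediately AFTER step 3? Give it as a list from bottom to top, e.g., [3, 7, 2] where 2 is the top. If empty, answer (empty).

After op 1 (push 19): stack=[19] mem=[0,0,0,0]
After op 2 (push 10): stack=[19,10] mem=[0,0,0,0]
After op 3 (*): stack=[190] mem=[0,0,0,0]

[190]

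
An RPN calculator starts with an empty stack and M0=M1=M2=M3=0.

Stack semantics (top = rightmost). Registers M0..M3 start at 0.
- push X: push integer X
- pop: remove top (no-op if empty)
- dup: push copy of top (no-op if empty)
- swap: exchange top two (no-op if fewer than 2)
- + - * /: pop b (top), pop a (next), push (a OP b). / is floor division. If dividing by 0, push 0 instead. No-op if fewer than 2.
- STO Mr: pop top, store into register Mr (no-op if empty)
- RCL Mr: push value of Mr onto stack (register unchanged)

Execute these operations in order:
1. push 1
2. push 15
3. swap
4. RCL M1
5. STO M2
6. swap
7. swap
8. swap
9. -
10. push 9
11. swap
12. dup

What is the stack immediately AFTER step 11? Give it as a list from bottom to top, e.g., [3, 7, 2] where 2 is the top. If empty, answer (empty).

After op 1 (push 1): stack=[1] mem=[0,0,0,0]
After op 2 (push 15): stack=[1,15] mem=[0,0,0,0]
After op 3 (swap): stack=[15,1] mem=[0,0,0,0]
After op 4 (RCL M1): stack=[15,1,0] mem=[0,0,0,0]
After op 5 (STO M2): stack=[15,1] mem=[0,0,0,0]
After op 6 (swap): stack=[1,15] mem=[0,0,0,0]
After op 7 (swap): stack=[15,1] mem=[0,0,0,0]
After op 8 (swap): stack=[1,15] mem=[0,0,0,0]
After op 9 (-): stack=[-14] mem=[0,0,0,0]
After op 10 (push 9): stack=[-14,9] mem=[0,0,0,0]
After op 11 (swap): stack=[9,-14] mem=[0,0,0,0]

[9, -14]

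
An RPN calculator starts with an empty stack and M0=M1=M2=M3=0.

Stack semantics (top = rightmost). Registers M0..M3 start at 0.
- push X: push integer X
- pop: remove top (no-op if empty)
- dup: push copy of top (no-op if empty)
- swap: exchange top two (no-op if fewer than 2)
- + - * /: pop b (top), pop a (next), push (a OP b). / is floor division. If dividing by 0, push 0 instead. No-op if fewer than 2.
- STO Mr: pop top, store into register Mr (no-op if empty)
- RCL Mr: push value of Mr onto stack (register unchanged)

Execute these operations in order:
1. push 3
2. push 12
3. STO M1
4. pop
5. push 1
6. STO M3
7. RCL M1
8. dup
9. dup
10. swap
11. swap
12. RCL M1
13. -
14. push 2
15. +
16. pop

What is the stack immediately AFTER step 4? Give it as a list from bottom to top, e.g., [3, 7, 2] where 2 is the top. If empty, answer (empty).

After op 1 (push 3): stack=[3] mem=[0,0,0,0]
After op 2 (push 12): stack=[3,12] mem=[0,0,0,0]
After op 3 (STO M1): stack=[3] mem=[0,12,0,0]
After op 4 (pop): stack=[empty] mem=[0,12,0,0]

(empty)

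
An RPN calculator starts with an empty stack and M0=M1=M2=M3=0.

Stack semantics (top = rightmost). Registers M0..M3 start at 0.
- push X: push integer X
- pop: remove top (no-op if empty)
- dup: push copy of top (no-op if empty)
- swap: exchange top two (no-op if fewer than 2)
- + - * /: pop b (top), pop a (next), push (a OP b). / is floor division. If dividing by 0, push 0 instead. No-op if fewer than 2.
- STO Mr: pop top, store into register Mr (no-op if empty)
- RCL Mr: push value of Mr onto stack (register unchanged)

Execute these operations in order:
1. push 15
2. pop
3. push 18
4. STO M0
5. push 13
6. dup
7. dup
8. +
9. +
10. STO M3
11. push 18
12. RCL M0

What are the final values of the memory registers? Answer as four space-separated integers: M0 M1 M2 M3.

Answer: 18 0 0 39

Derivation:
After op 1 (push 15): stack=[15] mem=[0,0,0,0]
After op 2 (pop): stack=[empty] mem=[0,0,0,0]
After op 3 (push 18): stack=[18] mem=[0,0,0,0]
After op 4 (STO M0): stack=[empty] mem=[18,0,0,0]
After op 5 (push 13): stack=[13] mem=[18,0,0,0]
After op 6 (dup): stack=[13,13] mem=[18,0,0,0]
After op 7 (dup): stack=[13,13,13] mem=[18,0,0,0]
After op 8 (+): stack=[13,26] mem=[18,0,0,0]
After op 9 (+): stack=[39] mem=[18,0,0,0]
After op 10 (STO M3): stack=[empty] mem=[18,0,0,39]
After op 11 (push 18): stack=[18] mem=[18,0,0,39]
After op 12 (RCL M0): stack=[18,18] mem=[18,0,0,39]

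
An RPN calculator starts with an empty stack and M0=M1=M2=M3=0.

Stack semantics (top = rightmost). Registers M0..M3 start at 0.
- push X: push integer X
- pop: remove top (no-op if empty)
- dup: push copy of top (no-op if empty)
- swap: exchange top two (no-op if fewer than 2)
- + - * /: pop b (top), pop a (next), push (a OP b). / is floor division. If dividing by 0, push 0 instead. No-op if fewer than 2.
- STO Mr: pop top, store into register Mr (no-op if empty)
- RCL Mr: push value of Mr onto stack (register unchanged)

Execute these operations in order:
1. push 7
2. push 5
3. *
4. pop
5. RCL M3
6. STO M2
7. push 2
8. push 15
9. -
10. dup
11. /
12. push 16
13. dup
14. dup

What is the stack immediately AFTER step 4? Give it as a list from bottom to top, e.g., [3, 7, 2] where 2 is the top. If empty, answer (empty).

After op 1 (push 7): stack=[7] mem=[0,0,0,0]
After op 2 (push 5): stack=[7,5] mem=[0,0,0,0]
After op 3 (*): stack=[35] mem=[0,0,0,0]
After op 4 (pop): stack=[empty] mem=[0,0,0,0]

(empty)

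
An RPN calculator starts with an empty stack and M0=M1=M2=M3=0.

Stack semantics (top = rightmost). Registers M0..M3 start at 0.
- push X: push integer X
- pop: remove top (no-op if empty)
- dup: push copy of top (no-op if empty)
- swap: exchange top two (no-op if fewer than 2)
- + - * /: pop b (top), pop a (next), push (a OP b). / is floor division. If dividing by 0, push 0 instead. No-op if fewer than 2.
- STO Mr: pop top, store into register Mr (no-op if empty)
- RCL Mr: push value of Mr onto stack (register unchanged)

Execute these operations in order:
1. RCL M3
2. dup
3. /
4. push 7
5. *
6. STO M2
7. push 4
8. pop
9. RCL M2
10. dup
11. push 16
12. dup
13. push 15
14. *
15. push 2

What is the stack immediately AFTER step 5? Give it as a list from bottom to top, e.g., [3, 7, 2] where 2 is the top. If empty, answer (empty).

After op 1 (RCL M3): stack=[0] mem=[0,0,0,0]
After op 2 (dup): stack=[0,0] mem=[0,0,0,0]
After op 3 (/): stack=[0] mem=[0,0,0,0]
After op 4 (push 7): stack=[0,7] mem=[0,0,0,0]
After op 5 (*): stack=[0] mem=[0,0,0,0]

[0]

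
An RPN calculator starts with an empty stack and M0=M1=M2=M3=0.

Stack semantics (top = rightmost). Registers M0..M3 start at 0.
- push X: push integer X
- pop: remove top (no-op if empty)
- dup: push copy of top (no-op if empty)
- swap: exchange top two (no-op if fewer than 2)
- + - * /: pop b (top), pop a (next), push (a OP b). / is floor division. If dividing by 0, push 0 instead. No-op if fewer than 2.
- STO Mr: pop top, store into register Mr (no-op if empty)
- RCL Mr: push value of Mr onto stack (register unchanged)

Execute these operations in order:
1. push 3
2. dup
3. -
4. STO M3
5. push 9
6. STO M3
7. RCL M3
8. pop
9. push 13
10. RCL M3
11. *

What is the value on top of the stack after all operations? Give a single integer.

Answer: 117

Derivation:
After op 1 (push 3): stack=[3] mem=[0,0,0,0]
After op 2 (dup): stack=[3,3] mem=[0,0,0,0]
After op 3 (-): stack=[0] mem=[0,0,0,0]
After op 4 (STO M3): stack=[empty] mem=[0,0,0,0]
After op 5 (push 9): stack=[9] mem=[0,0,0,0]
After op 6 (STO M3): stack=[empty] mem=[0,0,0,9]
After op 7 (RCL M3): stack=[9] mem=[0,0,0,9]
After op 8 (pop): stack=[empty] mem=[0,0,0,9]
After op 9 (push 13): stack=[13] mem=[0,0,0,9]
After op 10 (RCL M3): stack=[13,9] mem=[0,0,0,9]
After op 11 (*): stack=[117] mem=[0,0,0,9]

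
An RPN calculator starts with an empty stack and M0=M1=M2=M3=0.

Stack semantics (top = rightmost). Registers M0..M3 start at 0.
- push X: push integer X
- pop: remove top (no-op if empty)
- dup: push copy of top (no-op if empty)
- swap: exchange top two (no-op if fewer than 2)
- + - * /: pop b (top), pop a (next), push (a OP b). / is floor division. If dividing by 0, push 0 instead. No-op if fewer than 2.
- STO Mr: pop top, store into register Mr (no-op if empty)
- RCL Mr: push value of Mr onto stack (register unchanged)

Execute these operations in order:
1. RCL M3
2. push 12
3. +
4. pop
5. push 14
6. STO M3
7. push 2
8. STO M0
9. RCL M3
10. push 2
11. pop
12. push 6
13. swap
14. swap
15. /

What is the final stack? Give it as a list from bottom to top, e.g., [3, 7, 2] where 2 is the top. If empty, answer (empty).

Answer: [2]

Derivation:
After op 1 (RCL M3): stack=[0] mem=[0,0,0,0]
After op 2 (push 12): stack=[0,12] mem=[0,0,0,0]
After op 3 (+): stack=[12] mem=[0,0,0,0]
After op 4 (pop): stack=[empty] mem=[0,0,0,0]
After op 5 (push 14): stack=[14] mem=[0,0,0,0]
After op 6 (STO M3): stack=[empty] mem=[0,0,0,14]
After op 7 (push 2): stack=[2] mem=[0,0,0,14]
After op 8 (STO M0): stack=[empty] mem=[2,0,0,14]
After op 9 (RCL M3): stack=[14] mem=[2,0,0,14]
After op 10 (push 2): stack=[14,2] mem=[2,0,0,14]
After op 11 (pop): stack=[14] mem=[2,0,0,14]
After op 12 (push 6): stack=[14,6] mem=[2,0,0,14]
After op 13 (swap): stack=[6,14] mem=[2,0,0,14]
After op 14 (swap): stack=[14,6] mem=[2,0,0,14]
After op 15 (/): stack=[2] mem=[2,0,0,14]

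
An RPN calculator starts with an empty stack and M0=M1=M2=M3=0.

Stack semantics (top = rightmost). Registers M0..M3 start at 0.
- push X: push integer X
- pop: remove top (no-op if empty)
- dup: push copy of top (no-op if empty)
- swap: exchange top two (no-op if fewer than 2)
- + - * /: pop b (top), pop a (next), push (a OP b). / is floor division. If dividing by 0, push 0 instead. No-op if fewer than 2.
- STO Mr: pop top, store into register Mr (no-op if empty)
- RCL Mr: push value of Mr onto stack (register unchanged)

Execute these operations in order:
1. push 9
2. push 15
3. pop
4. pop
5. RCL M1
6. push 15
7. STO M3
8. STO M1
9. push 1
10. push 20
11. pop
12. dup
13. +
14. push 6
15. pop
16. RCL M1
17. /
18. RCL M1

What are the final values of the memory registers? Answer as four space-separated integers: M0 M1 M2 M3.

Answer: 0 0 0 15

Derivation:
After op 1 (push 9): stack=[9] mem=[0,0,0,0]
After op 2 (push 15): stack=[9,15] mem=[0,0,0,0]
After op 3 (pop): stack=[9] mem=[0,0,0,0]
After op 4 (pop): stack=[empty] mem=[0,0,0,0]
After op 5 (RCL M1): stack=[0] mem=[0,0,0,0]
After op 6 (push 15): stack=[0,15] mem=[0,0,0,0]
After op 7 (STO M3): stack=[0] mem=[0,0,0,15]
After op 8 (STO M1): stack=[empty] mem=[0,0,0,15]
After op 9 (push 1): stack=[1] mem=[0,0,0,15]
After op 10 (push 20): stack=[1,20] mem=[0,0,0,15]
After op 11 (pop): stack=[1] mem=[0,0,0,15]
After op 12 (dup): stack=[1,1] mem=[0,0,0,15]
After op 13 (+): stack=[2] mem=[0,0,0,15]
After op 14 (push 6): stack=[2,6] mem=[0,0,0,15]
After op 15 (pop): stack=[2] mem=[0,0,0,15]
After op 16 (RCL M1): stack=[2,0] mem=[0,0,0,15]
After op 17 (/): stack=[0] mem=[0,0,0,15]
After op 18 (RCL M1): stack=[0,0] mem=[0,0,0,15]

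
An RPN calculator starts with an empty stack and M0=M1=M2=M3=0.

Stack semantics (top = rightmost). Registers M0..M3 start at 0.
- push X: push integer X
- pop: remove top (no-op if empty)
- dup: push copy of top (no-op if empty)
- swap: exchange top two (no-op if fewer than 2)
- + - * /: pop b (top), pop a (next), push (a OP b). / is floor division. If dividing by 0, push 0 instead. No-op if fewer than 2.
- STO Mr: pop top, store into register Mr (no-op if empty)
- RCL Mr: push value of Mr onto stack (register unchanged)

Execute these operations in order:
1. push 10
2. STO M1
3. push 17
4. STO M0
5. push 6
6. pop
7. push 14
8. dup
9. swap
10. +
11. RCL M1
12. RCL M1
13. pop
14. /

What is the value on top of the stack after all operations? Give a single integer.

Answer: 2

Derivation:
After op 1 (push 10): stack=[10] mem=[0,0,0,0]
After op 2 (STO M1): stack=[empty] mem=[0,10,0,0]
After op 3 (push 17): stack=[17] mem=[0,10,0,0]
After op 4 (STO M0): stack=[empty] mem=[17,10,0,0]
After op 5 (push 6): stack=[6] mem=[17,10,0,0]
After op 6 (pop): stack=[empty] mem=[17,10,0,0]
After op 7 (push 14): stack=[14] mem=[17,10,0,0]
After op 8 (dup): stack=[14,14] mem=[17,10,0,0]
After op 9 (swap): stack=[14,14] mem=[17,10,0,0]
After op 10 (+): stack=[28] mem=[17,10,0,0]
After op 11 (RCL M1): stack=[28,10] mem=[17,10,0,0]
After op 12 (RCL M1): stack=[28,10,10] mem=[17,10,0,0]
After op 13 (pop): stack=[28,10] mem=[17,10,0,0]
After op 14 (/): stack=[2] mem=[17,10,0,0]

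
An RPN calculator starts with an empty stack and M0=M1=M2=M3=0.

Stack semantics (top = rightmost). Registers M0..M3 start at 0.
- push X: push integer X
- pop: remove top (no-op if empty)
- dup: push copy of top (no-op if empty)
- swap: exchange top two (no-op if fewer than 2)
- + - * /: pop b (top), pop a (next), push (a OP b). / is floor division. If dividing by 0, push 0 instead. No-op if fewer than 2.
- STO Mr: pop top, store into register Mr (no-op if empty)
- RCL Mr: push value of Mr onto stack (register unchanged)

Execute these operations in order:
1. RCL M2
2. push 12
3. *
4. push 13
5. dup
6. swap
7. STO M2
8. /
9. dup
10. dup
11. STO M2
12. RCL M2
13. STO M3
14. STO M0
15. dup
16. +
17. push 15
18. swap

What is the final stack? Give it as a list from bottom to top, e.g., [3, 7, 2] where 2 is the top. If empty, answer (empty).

After op 1 (RCL M2): stack=[0] mem=[0,0,0,0]
After op 2 (push 12): stack=[0,12] mem=[0,0,0,0]
After op 3 (*): stack=[0] mem=[0,0,0,0]
After op 4 (push 13): stack=[0,13] mem=[0,0,0,0]
After op 5 (dup): stack=[0,13,13] mem=[0,0,0,0]
After op 6 (swap): stack=[0,13,13] mem=[0,0,0,0]
After op 7 (STO M2): stack=[0,13] mem=[0,0,13,0]
After op 8 (/): stack=[0] mem=[0,0,13,0]
After op 9 (dup): stack=[0,0] mem=[0,0,13,0]
After op 10 (dup): stack=[0,0,0] mem=[0,0,13,0]
After op 11 (STO M2): stack=[0,0] mem=[0,0,0,0]
After op 12 (RCL M2): stack=[0,0,0] mem=[0,0,0,0]
After op 13 (STO M3): stack=[0,0] mem=[0,0,0,0]
After op 14 (STO M0): stack=[0] mem=[0,0,0,0]
After op 15 (dup): stack=[0,0] mem=[0,0,0,0]
After op 16 (+): stack=[0] mem=[0,0,0,0]
After op 17 (push 15): stack=[0,15] mem=[0,0,0,0]
After op 18 (swap): stack=[15,0] mem=[0,0,0,0]

Answer: [15, 0]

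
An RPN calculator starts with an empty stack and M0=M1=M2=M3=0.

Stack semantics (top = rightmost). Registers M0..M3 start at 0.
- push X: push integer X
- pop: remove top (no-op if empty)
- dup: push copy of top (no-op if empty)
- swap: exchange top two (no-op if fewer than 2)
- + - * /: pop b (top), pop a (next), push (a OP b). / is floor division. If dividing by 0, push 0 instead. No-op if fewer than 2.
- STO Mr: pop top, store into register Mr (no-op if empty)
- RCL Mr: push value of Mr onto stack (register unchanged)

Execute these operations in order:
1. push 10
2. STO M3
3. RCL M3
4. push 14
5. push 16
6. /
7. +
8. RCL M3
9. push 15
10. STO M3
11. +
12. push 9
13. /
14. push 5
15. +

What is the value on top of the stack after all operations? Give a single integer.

After op 1 (push 10): stack=[10] mem=[0,0,0,0]
After op 2 (STO M3): stack=[empty] mem=[0,0,0,10]
After op 3 (RCL M3): stack=[10] mem=[0,0,0,10]
After op 4 (push 14): stack=[10,14] mem=[0,0,0,10]
After op 5 (push 16): stack=[10,14,16] mem=[0,0,0,10]
After op 6 (/): stack=[10,0] mem=[0,0,0,10]
After op 7 (+): stack=[10] mem=[0,0,0,10]
After op 8 (RCL M3): stack=[10,10] mem=[0,0,0,10]
After op 9 (push 15): stack=[10,10,15] mem=[0,0,0,10]
After op 10 (STO M3): stack=[10,10] mem=[0,0,0,15]
After op 11 (+): stack=[20] mem=[0,0,0,15]
After op 12 (push 9): stack=[20,9] mem=[0,0,0,15]
After op 13 (/): stack=[2] mem=[0,0,0,15]
After op 14 (push 5): stack=[2,5] mem=[0,0,0,15]
After op 15 (+): stack=[7] mem=[0,0,0,15]

Answer: 7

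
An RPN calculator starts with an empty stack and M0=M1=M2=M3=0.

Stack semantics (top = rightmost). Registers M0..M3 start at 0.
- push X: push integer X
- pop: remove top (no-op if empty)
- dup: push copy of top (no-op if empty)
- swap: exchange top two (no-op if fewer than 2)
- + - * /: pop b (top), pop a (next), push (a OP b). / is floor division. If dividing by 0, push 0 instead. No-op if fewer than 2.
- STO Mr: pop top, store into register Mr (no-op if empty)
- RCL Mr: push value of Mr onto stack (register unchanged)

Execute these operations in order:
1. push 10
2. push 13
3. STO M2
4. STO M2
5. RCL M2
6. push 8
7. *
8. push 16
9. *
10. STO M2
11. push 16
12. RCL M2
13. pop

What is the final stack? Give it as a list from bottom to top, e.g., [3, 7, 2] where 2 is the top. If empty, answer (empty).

Answer: [16]

Derivation:
After op 1 (push 10): stack=[10] mem=[0,0,0,0]
After op 2 (push 13): stack=[10,13] mem=[0,0,0,0]
After op 3 (STO M2): stack=[10] mem=[0,0,13,0]
After op 4 (STO M2): stack=[empty] mem=[0,0,10,0]
After op 5 (RCL M2): stack=[10] mem=[0,0,10,0]
After op 6 (push 8): stack=[10,8] mem=[0,0,10,0]
After op 7 (*): stack=[80] mem=[0,0,10,0]
After op 8 (push 16): stack=[80,16] mem=[0,0,10,0]
After op 9 (*): stack=[1280] mem=[0,0,10,0]
After op 10 (STO M2): stack=[empty] mem=[0,0,1280,0]
After op 11 (push 16): stack=[16] mem=[0,0,1280,0]
After op 12 (RCL M2): stack=[16,1280] mem=[0,0,1280,0]
After op 13 (pop): stack=[16] mem=[0,0,1280,0]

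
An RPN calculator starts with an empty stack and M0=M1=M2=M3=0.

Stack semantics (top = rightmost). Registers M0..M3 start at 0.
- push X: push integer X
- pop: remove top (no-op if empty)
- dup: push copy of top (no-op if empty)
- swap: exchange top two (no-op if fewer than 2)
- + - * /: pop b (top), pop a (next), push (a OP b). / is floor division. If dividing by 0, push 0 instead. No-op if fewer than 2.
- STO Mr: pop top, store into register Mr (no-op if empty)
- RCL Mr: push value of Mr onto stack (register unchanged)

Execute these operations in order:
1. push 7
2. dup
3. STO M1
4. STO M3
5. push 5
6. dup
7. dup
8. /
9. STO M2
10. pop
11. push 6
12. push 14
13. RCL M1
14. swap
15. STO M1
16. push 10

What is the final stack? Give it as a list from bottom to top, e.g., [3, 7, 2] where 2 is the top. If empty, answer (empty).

Answer: [6, 7, 10]

Derivation:
After op 1 (push 7): stack=[7] mem=[0,0,0,0]
After op 2 (dup): stack=[7,7] mem=[0,0,0,0]
After op 3 (STO M1): stack=[7] mem=[0,7,0,0]
After op 4 (STO M3): stack=[empty] mem=[0,7,0,7]
After op 5 (push 5): stack=[5] mem=[0,7,0,7]
After op 6 (dup): stack=[5,5] mem=[0,7,0,7]
After op 7 (dup): stack=[5,5,5] mem=[0,7,0,7]
After op 8 (/): stack=[5,1] mem=[0,7,0,7]
After op 9 (STO M2): stack=[5] mem=[0,7,1,7]
After op 10 (pop): stack=[empty] mem=[0,7,1,7]
After op 11 (push 6): stack=[6] mem=[0,7,1,7]
After op 12 (push 14): stack=[6,14] mem=[0,7,1,7]
After op 13 (RCL M1): stack=[6,14,7] mem=[0,7,1,7]
After op 14 (swap): stack=[6,7,14] mem=[0,7,1,7]
After op 15 (STO M1): stack=[6,7] mem=[0,14,1,7]
After op 16 (push 10): stack=[6,7,10] mem=[0,14,1,7]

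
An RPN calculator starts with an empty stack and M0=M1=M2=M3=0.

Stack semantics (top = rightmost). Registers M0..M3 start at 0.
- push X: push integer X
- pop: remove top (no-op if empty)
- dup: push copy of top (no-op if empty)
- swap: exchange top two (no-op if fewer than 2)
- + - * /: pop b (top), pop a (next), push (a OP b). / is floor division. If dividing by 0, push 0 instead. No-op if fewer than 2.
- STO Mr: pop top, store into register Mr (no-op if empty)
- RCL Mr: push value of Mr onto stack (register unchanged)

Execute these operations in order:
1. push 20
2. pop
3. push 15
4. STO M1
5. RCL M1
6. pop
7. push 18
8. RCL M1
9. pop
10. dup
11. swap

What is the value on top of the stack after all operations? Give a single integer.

Answer: 18

Derivation:
After op 1 (push 20): stack=[20] mem=[0,0,0,0]
After op 2 (pop): stack=[empty] mem=[0,0,0,0]
After op 3 (push 15): stack=[15] mem=[0,0,0,0]
After op 4 (STO M1): stack=[empty] mem=[0,15,0,0]
After op 5 (RCL M1): stack=[15] mem=[0,15,0,0]
After op 6 (pop): stack=[empty] mem=[0,15,0,0]
After op 7 (push 18): stack=[18] mem=[0,15,0,0]
After op 8 (RCL M1): stack=[18,15] mem=[0,15,0,0]
After op 9 (pop): stack=[18] mem=[0,15,0,0]
After op 10 (dup): stack=[18,18] mem=[0,15,0,0]
After op 11 (swap): stack=[18,18] mem=[0,15,0,0]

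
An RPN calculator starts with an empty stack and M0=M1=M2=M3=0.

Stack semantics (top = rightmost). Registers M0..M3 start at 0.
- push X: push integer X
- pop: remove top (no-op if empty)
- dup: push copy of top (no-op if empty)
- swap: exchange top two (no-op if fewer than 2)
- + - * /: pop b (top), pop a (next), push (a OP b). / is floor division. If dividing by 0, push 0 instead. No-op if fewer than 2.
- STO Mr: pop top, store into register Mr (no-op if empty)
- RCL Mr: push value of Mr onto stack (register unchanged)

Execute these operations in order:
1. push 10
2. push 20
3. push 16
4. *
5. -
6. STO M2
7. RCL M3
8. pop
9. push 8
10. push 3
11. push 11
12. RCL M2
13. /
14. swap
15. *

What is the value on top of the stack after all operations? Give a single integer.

Answer: -3

Derivation:
After op 1 (push 10): stack=[10] mem=[0,0,0,0]
After op 2 (push 20): stack=[10,20] mem=[0,0,0,0]
After op 3 (push 16): stack=[10,20,16] mem=[0,0,0,0]
After op 4 (*): stack=[10,320] mem=[0,0,0,0]
After op 5 (-): stack=[-310] mem=[0,0,0,0]
After op 6 (STO M2): stack=[empty] mem=[0,0,-310,0]
After op 7 (RCL M3): stack=[0] mem=[0,0,-310,0]
After op 8 (pop): stack=[empty] mem=[0,0,-310,0]
After op 9 (push 8): stack=[8] mem=[0,0,-310,0]
After op 10 (push 3): stack=[8,3] mem=[0,0,-310,0]
After op 11 (push 11): stack=[8,3,11] mem=[0,0,-310,0]
After op 12 (RCL M2): stack=[8,3,11,-310] mem=[0,0,-310,0]
After op 13 (/): stack=[8,3,-1] mem=[0,0,-310,0]
After op 14 (swap): stack=[8,-1,3] mem=[0,0,-310,0]
After op 15 (*): stack=[8,-3] mem=[0,0,-310,0]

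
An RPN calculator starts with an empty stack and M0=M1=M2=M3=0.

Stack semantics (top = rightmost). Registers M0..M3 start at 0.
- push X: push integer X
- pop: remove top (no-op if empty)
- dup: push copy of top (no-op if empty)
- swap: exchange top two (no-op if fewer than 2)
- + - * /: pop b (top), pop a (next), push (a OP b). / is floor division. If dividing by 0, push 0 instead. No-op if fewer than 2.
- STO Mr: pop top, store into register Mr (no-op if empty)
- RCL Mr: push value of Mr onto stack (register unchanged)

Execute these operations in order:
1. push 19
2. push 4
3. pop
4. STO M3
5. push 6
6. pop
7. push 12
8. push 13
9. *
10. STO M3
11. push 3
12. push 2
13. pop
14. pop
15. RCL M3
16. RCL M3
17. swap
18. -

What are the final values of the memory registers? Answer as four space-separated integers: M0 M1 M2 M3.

After op 1 (push 19): stack=[19] mem=[0,0,0,0]
After op 2 (push 4): stack=[19,4] mem=[0,0,0,0]
After op 3 (pop): stack=[19] mem=[0,0,0,0]
After op 4 (STO M3): stack=[empty] mem=[0,0,0,19]
After op 5 (push 6): stack=[6] mem=[0,0,0,19]
After op 6 (pop): stack=[empty] mem=[0,0,0,19]
After op 7 (push 12): stack=[12] mem=[0,0,0,19]
After op 8 (push 13): stack=[12,13] mem=[0,0,0,19]
After op 9 (*): stack=[156] mem=[0,0,0,19]
After op 10 (STO M3): stack=[empty] mem=[0,0,0,156]
After op 11 (push 3): stack=[3] mem=[0,0,0,156]
After op 12 (push 2): stack=[3,2] mem=[0,0,0,156]
After op 13 (pop): stack=[3] mem=[0,0,0,156]
After op 14 (pop): stack=[empty] mem=[0,0,0,156]
After op 15 (RCL M3): stack=[156] mem=[0,0,0,156]
After op 16 (RCL M3): stack=[156,156] mem=[0,0,0,156]
After op 17 (swap): stack=[156,156] mem=[0,0,0,156]
After op 18 (-): stack=[0] mem=[0,0,0,156]

Answer: 0 0 0 156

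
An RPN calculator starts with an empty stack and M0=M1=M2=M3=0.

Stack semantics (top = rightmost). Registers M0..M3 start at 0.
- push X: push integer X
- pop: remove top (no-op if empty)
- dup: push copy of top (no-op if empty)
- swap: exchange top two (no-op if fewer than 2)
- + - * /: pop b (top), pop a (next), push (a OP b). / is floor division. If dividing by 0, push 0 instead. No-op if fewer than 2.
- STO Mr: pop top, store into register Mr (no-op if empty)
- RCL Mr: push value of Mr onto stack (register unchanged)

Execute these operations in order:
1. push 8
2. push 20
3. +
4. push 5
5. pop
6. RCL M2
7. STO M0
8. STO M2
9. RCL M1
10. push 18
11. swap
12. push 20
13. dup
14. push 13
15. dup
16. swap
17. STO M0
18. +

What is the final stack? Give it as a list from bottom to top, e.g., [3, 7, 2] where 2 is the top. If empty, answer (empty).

Answer: [18, 0, 20, 33]

Derivation:
After op 1 (push 8): stack=[8] mem=[0,0,0,0]
After op 2 (push 20): stack=[8,20] mem=[0,0,0,0]
After op 3 (+): stack=[28] mem=[0,0,0,0]
After op 4 (push 5): stack=[28,5] mem=[0,0,0,0]
After op 5 (pop): stack=[28] mem=[0,0,0,0]
After op 6 (RCL M2): stack=[28,0] mem=[0,0,0,0]
After op 7 (STO M0): stack=[28] mem=[0,0,0,0]
After op 8 (STO M2): stack=[empty] mem=[0,0,28,0]
After op 9 (RCL M1): stack=[0] mem=[0,0,28,0]
After op 10 (push 18): stack=[0,18] mem=[0,0,28,0]
After op 11 (swap): stack=[18,0] mem=[0,0,28,0]
After op 12 (push 20): stack=[18,0,20] mem=[0,0,28,0]
After op 13 (dup): stack=[18,0,20,20] mem=[0,0,28,0]
After op 14 (push 13): stack=[18,0,20,20,13] mem=[0,0,28,0]
After op 15 (dup): stack=[18,0,20,20,13,13] mem=[0,0,28,0]
After op 16 (swap): stack=[18,0,20,20,13,13] mem=[0,0,28,0]
After op 17 (STO M0): stack=[18,0,20,20,13] mem=[13,0,28,0]
After op 18 (+): stack=[18,0,20,33] mem=[13,0,28,0]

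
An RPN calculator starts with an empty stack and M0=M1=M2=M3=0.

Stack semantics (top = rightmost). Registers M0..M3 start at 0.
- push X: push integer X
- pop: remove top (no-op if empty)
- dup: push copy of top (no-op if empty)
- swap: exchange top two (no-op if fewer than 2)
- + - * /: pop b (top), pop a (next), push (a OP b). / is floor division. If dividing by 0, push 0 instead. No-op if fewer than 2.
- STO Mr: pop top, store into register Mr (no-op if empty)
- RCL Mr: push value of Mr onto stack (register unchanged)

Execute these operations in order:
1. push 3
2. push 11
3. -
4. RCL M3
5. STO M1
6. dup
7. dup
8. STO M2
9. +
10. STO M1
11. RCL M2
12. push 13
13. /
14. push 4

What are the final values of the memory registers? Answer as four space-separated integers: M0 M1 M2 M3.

After op 1 (push 3): stack=[3] mem=[0,0,0,0]
After op 2 (push 11): stack=[3,11] mem=[0,0,0,0]
After op 3 (-): stack=[-8] mem=[0,0,0,0]
After op 4 (RCL M3): stack=[-8,0] mem=[0,0,0,0]
After op 5 (STO M1): stack=[-8] mem=[0,0,0,0]
After op 6 (dup): stack=[-8,-8] mem=[0,0,0,0]
After op 7 (dup): stack=[-8,-8,-8] mem=[0,0,0,0]
After op 8 (STO M2): stack=[-8,-8] mem=[0,0,-8,0]
After op 9 (+): stack=[-16] mem=[0,0,-8,0]
After op 10 (STO M1): stack=[empty] mem=[0,-16,-8,0]
After op 11 (RCL M2): stack=[-8] mem=[0,-16,-8,0]
After op 12 (push 13): stack=[-8,13] mem=[0,-16,-8,0]
After op 13 (/): stack=[-1] mem=[0,-16,-8,0]
After op 14 (push 4): stack=[-1,4] mem=[0,-16,-8,0]

Answer: 0 -16 -8 0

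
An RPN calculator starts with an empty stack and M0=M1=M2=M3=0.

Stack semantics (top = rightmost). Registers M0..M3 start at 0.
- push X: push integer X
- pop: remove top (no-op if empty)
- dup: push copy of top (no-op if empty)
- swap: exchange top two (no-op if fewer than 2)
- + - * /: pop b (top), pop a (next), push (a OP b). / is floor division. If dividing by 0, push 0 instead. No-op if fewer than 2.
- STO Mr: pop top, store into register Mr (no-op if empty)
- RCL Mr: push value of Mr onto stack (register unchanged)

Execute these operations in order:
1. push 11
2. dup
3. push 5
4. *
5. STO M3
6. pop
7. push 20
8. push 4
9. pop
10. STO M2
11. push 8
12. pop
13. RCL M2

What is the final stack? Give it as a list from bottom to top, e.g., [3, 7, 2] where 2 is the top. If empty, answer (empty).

Answer: [20]

Derivation:
After op 1 (push 11): stack=[11] mem=[0,0,0,0]
After op 2 (dup): stack=[11,11] mem=[0,0,0,0]
After op 3 (push 5): stack=[11,11,5] mem=[0,0,0,0]
After op 4 (*): stack=[11,55] mem=[0,0,0,0]
After op 5 (STO M3): stack=[11] mem=[0,0,0,55]
After op 6 (pop): stack=[empty] mem=[0,0,0,55]
After op 7 (push 20): stack=[20] mem=[0,0,0,55]
After op 8 (push 4): stack=[20,4] mem=[0,0,0,55]
After op 9 (pop): stack=[20] mem=[0,0,0,55]
After op 10 (STO M2): stack=[empty] mem=[0,0,20,55]
After op 11 (push 8): stack=[8] mem=[0,0,20,55]
After op 12 (pop): stack=[empty] mem=[0,0,20,55]
After op 13 (RCL M2): stack=[20] mem=[0,0,20,55]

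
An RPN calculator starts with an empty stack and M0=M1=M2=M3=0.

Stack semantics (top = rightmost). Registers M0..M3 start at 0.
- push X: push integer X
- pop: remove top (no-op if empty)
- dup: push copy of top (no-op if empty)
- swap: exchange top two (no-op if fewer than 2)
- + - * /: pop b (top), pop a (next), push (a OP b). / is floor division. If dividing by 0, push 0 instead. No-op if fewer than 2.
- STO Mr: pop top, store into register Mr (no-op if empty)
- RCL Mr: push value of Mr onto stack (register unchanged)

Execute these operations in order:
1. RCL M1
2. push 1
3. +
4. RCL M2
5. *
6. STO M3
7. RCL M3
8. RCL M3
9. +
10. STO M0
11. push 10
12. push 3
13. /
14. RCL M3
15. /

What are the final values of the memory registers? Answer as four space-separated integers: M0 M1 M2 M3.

After op 1 (RCL M1): stack=[0] mem=[0,0,0,0]
After op 2 (push 1): stack=[0,1] mem=[0,0,0,0]
After op 3 (+): stack=[1] mem=[0,0,0,0]
After op 4 (RCL M2): stack=[1,0] mem=[0,0,0,0]
After op 5 (*): stack=[0] mem=[0,0,0,0]
After op 6 (STO M3): stack=[empty] mem=[0,0,0,0]
After op 7 (RCL M3): stack=[0] mem=[0,0,0,0]
After op 8 (RCL M3): stack=[0,0] mem=[0,0,0,0]
After op 9 (+): stack=[0] mem=[0,0,0,0]
After op 10 (STO M0): stack=[empty] mem=[0,0,0,0]
After op 11 (push 10): stack=[10] mem=[0,0,0,0]
After op 12 (push 3): stack=[10,3] mem=[0,0,0,0]
After op 13 (/): stack=[3] mem=[0,0,0,0]
After op 14 (RCL M3): stack=[3,0] mem=[0,0,0,0]
After op 15 (/): stack=[0] mem=[0,0,0,0]

Answer: 0 0 0 0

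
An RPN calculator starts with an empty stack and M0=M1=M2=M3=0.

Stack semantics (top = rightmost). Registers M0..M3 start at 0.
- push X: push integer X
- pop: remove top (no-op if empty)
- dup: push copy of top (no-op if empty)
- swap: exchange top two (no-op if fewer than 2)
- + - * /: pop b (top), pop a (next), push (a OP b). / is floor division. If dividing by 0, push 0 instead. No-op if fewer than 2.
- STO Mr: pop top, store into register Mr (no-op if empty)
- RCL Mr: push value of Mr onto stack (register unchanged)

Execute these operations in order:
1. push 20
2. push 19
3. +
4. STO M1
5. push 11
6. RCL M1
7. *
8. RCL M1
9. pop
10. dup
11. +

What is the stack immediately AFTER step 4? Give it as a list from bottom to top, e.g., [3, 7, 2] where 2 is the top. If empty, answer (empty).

After op 1 (push 20): stack=[20] mem=[0,0,0,0]
After op 2 (push 19): stack=[20,19] mem=[0,0,0,0]
After op 3 (+): stack=[39] mem=[0,0,0,0]
After op 4 (STO M1): stack=[empty] mem=[0,39,0,0]

(empty)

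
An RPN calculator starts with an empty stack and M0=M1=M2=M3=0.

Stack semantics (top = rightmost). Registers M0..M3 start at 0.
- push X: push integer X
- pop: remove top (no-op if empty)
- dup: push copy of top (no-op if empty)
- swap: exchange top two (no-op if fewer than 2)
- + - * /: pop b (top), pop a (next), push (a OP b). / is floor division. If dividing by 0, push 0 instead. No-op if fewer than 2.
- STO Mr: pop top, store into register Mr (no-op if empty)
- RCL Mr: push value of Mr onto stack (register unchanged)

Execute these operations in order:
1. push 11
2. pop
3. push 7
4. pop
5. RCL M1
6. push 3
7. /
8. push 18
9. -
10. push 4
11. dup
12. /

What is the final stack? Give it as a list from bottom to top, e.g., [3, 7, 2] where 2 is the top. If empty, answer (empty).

Answer: [-18, 1]

Derivation:
After op 1 (push 11): stack=[11] mem=[0,0,0,0]
After op 2 (pop): stack=[empty] mem=[0,0,0,0]
After op 3 (push 7): stack=[7] mem=[0,0,0,0]
After op 4 (pop): stack=[empty] mem=[0,0,0,0]
After op 5 (RCL M1): stack=[0] mem=[0,0,0,0]
After op 6 (push 3): stack=[0,3] mem=[0,0,0,0]
After op 7 (/): stack=[0] mem=[0,0,0,0]
After op 8 (push 18): stack=[0,18] mem=[0,0,0,0]
After op 9 (-): stack=[-18] mem=[0,0,0,0]
After op 10 (push 4): stack=[-18,4] mem=[0,0,0,0]
After op 11 (dup): stack=[-18,4,4] mem=[0,0,0,0]
After op 12 (/): stack=[-18,1] mem=[0,0,0,0]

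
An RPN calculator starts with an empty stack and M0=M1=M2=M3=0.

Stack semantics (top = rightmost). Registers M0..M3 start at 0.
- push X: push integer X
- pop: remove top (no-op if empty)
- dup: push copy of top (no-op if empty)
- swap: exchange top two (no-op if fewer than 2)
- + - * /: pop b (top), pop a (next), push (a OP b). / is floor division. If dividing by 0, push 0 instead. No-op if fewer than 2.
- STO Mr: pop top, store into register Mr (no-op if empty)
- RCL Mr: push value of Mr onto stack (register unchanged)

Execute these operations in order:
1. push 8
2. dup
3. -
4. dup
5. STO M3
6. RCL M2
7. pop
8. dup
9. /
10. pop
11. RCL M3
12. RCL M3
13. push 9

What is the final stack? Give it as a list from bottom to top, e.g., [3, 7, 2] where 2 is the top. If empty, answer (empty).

After op 1 (push 8): stack=[8] mem=[0,0,0,0]
After op 2 (dup): stack=[8,8] mem=[0,0,0,0]
After op 3 (-): stack=[0] mem=[0,0,0,0]
After op 4 (dup): stack=[0,0] mem=[0,0,0,0]
After op 5 (STO M3): stack=[0] mem=[0,0,0,0]
After op 6 (RCL M2): stack=[0,0] mem=[0,0,0,0]
After op 7 (pop): stack=[0] mem=[0,0,0,0]
After op 8 (dup): stack=[0,0] mem=[0,0,0,0]
After op 9 (/): stack=[0] mem=[0,0,0,0]
After op 10 (pop): stack=[empty] mem=[0,0,0,0]
After op 11 (RCL M3): stack=[0] mem=[0,0,0,0]
After op 12 (RCL M3): stack=[0,0] mem=[0,0,0,0]
After op 13 (push 9): stack=[0,0,9] mem=[0,0,0,0]

Answer: [0, 0, 9]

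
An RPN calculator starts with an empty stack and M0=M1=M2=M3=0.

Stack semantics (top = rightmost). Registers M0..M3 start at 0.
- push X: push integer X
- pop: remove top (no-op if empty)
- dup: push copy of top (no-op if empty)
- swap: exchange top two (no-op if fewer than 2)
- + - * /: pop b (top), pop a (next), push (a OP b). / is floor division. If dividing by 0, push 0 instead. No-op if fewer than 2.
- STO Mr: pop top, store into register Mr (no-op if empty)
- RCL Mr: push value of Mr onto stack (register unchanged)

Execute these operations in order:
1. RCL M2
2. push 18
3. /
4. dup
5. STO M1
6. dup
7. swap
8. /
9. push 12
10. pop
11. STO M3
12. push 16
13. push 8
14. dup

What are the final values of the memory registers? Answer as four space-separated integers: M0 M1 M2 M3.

Answer: 0 0 0 0

Derivation:
After op 1 (RCL M2): stack=[0] mem=[0,0,0,0]
After op 2 (push 18): stack=[0,18] mem=[0,0,0,0]
After op 3 (/): stack=[0] mem=[0,0,0,0]
After op 4 (dup): stack=[0,0] mem=[0,0,0,0]
After op 5 (STO M1): stack=[0] mem=[0,0,0,0]
After op 6 (dup): stack=[0,0] mem=[0,0,0,0]
After op 7 (swap): stack=[0,0] mem=[0,0,0,0]
After op 8 (/): stack=[0] mem=[0,0,0,0]
After op 9 (push 12): stack=[0,12] mem=[0,0,0,0]
After op 10 (pop): stack=[0] mem=[0,0,0,0]
After op 11 (STO M3): stack=[empty] mem=[0,0,0,0]
After op 12 (push 16): stack=[16] mem=[0,0,0,0]
After op 13 (push 8): stack=[16,8] mem=[0,0,0,0]
After op 14 (dup): stack=[16,8,8] mem=[0,0,0,0]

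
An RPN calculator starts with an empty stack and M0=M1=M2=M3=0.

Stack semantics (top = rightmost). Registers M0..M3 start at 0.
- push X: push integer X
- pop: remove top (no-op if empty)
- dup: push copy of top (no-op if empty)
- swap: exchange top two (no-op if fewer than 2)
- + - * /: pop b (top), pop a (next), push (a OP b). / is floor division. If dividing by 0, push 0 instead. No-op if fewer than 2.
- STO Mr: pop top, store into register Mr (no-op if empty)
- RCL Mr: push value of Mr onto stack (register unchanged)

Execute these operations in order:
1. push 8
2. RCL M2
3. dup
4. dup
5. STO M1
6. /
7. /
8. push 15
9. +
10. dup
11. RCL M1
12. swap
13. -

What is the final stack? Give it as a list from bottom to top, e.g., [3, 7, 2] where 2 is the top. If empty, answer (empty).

After op 1 (push 8): stack=[8] mem=[0,0,0,0]
After op 2 (RCL M2): stack=[8,0] mem=[0,0,0,0]
After op 3 (dup): stack=[8,0,0] mem=[0,0,0,0]
After op 4 (dup): stack=[8,0,0,0] mem=[0,0,0,0]
After op 5 (STO M1): stack=[8,0,0] mem=[0,0,0,0]
After op 6 (/): stack=[8,0] mem=[0,0,0,0]
After op 7 (/): stack=[0] mem=[0,0,0,0]
After op 8 (push 15): stack=[0,15] mem=[0,0,0,0]
After op 9 (+): stack=[15] mem=[0,0,0,0]
After op 10 (dup): stack=[15,15] mem=[0,0,0,0]
After op 11 (RCL M1): stack=[15,15,0] mem=[0,0,0,0]
After op 12 (swap): stack=[15,0,15] mem=[0,0,0,0]
After op 13 (-): stack=[15,-15] mem=[0,0,0,0]

Answer: [15, -15]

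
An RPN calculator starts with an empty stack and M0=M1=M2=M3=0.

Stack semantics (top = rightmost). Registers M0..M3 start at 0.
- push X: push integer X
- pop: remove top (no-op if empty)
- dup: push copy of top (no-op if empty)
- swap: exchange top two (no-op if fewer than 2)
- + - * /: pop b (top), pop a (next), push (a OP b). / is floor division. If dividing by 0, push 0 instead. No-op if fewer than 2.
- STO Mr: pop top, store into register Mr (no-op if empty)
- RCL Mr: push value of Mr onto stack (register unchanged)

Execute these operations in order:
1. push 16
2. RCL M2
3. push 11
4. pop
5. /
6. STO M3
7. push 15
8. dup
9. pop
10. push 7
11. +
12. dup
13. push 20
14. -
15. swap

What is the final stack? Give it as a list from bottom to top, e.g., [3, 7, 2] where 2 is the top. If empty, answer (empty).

After op 1 (push 16): stack=[16] mem=[0,0,0,0]
After op 2 (RCL M2): stack=[16,0] mem=[0,0,0,0]
After op 3 (push 11): stack=[16,0,11] mem=[0,0,0,0]
After op 4 (pop): stack=[16,0] mem=[0,0,0,0]
After op 5 (/): stack=[0] mem=[0,0,0,0]
After op 6 (STO M3): stack=[empty] mem=[0,0,0,0]
After op 7 (push 15): stack=[15] mem=[0,0,0,0]
After op 8 (dup): stack=[15,15] mem=[0,0,0,0]
After op 9 (pop): stack=[15] mem=[0,0,0,0]
After op 10 (push 7): stack=[15,7] mem=[0,0,0,0]
After op 11 (+): stack=[22] mem=[0,0,0,0]
After op 12 (dup): stack=[22,22] mem=[0,0,0,0]
After op 13 (push 20): stack=[22,22,20] mem=[0,0,0,0]
After op 14 (-): stack=[22,2] mem=[0,0,0,0]
After op 15 (swap): stack=[2,22] mem=[0,0,0,0]

Answer: [2, 22]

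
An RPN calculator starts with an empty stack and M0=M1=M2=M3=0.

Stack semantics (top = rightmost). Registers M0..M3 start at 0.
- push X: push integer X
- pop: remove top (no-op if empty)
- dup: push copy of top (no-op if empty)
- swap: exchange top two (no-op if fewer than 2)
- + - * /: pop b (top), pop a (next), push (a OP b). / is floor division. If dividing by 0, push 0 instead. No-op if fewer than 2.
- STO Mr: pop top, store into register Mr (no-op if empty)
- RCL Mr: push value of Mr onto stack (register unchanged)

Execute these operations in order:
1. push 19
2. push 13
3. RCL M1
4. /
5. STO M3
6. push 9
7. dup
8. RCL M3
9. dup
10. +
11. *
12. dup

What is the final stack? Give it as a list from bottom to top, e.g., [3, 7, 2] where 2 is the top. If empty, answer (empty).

Answer: [19, 9, 0, 0]

Derivation:
After op 1 (push 19): stack=[19] mem=[0,0,0,0]
After op 2 (push 13): stack=[19,13] mem=[0,0,0,0]
After op 3 (RCL M1): stack=[19,13,0] mem=[0,0,0,0]
After op 4 (/): stack=[19,0] mem=[0,0,0,0]
After op 5 (STO M3): stack=[19] mem=[0,0,0,0]
After op 6 (push 9): stack=[19,9] mem=[0,0,0,0]
After op 7 (dup): stack=[19,9,9] mem=[0,0,0,0]
After op 8 (RCL M3): stack=[19,9,9,0] mem=[0,0,0,0]
After op 9 (dup): stack=[19,9,9,0,0] mem=[0,0,0,0]
After op 10 (+): stack=[19,9,9,0] mem=[0,0,0,0]
After op 11 (*): stack=[19,9,0] mem=[0,0,0,0]
After op 12 (dup): stack=[19,9,0,0] mem=[0,0,0,0]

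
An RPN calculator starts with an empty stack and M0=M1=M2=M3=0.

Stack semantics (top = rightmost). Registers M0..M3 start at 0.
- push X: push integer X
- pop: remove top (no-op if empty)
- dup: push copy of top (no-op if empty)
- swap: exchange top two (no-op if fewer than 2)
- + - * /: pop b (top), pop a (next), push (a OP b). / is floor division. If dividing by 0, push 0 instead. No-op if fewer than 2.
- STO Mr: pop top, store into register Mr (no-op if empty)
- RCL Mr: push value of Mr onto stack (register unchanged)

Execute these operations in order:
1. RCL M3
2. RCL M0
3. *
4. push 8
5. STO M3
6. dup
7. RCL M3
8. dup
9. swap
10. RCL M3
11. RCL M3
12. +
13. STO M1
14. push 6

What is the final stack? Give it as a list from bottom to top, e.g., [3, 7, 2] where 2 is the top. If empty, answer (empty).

After op 1 (RCL M3): stack=[0] mem=[0,0,0,0]
After op 2 (RCL M0): stack=[0,0] mem=[0,0,0,0]
After op 3 (*): stack=[0] mem=[0,0,0,0]
After op 4 (push 8): stack=[0,8] mem=[0,0,0,0]
After op 5 (STO M3): stack=[0] mem=[0,0,0,8]
After op 6 (dup): stack=[0,0] mem=[0,0,0,8]
After op 7 (RCL M3): stack=[0,0,8] mem=[0,0,0,8]
After op 8 (dup): stack=[0,0,8,8] mem=[0,0,0,8]
After op 9 (swap): stack=[0,0,8,8] mem=[0,0,0,8]
After op 10 (RCL M3): stack=[0,0,8,8,8] mem=[0,0,0,8]
After op 11 (RCL M3): stack=[0,0,8,8,8,8] mem=[0,0,0,8]
After op 12 (+): stack=[0,0,8,8,16] mem=[0,0,0,8]
After op 13 (STO M1): stack=[0,0,8,8] mem=[0,16,0,8]
After op 14 (push 6): stack=[0,0,8,8,6] mem=[0,16,0,8]

Answer: [0, 0, 8, 8, 6]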